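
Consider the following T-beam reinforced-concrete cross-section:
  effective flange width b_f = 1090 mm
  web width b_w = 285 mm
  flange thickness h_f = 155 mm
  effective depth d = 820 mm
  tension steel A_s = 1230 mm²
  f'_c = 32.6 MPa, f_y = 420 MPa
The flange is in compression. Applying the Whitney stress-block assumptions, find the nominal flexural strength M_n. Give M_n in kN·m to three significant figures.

M_n ≈ 419 kN·m

Tension: T = A_s f_y = 1230 × 420 = 516600 N.
Try a within the flange: a = T/(0.85 f'_c b_f) = 516600/(0.85 × 32.6 × 1090) = 17.10 mm.
Since a = 17.10 ≤ h_f = 155 mm, the stress block lies entirely in the flange; analyse as a rectangular beam of width b_f.
M_n = T(d − a/2) = 516600 × (820 − 8.55) = 419.20 × 10⁶ N·mm.
M_n = 419.20 kN·m.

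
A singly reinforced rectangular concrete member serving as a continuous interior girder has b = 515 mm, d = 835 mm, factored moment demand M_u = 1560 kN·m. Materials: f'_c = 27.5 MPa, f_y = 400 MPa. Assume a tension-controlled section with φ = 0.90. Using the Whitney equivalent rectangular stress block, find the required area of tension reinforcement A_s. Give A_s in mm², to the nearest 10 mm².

M_n = M_u/φ = 1560/0.90 = 1733.33 kN·m.
With M_n = 0.85 f'_c a b (d − a/2), solve the quadratic for a:
a = d − √(d² − 2M_n/(0.85 f'_c b)) = 835 − √(835² − 2 × 1733.33×10⁶/(0.85 × 27.5 × 515)) = 195.27 mm.
A_s = 0.85 f'_c a b / f_y = 0.85 × 27.5 × 195.27 × 515 / 400 = 5876.7 mm².

A_s ≈ 5880 mm²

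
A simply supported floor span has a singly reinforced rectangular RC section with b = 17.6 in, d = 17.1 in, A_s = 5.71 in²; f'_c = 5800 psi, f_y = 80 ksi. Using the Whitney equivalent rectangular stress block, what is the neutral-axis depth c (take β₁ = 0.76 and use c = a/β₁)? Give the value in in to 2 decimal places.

c ≈ 6.93 in

T = A_s f_y = 5.71 × 80 = 456.8 kips.
a = T/(0.85 f'_c b) = 456.8/(0.85 × 5.8 × 17.6) = 5.2646 in.
With β₁ = 0.76, c = a/β₁ = 5.2646/0.76 = 6.93 in.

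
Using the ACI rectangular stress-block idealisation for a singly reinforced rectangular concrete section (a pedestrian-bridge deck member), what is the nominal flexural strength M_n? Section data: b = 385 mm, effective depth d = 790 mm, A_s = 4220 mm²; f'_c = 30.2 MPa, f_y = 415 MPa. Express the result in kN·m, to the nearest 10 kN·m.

T = A_s f_y = 4220 × 415 = 1751300 N = 1751.3 kN.
From C = T: a = T/(0.85 f'_c b) = 1751300/(0.85 × 30.2 × 385) = 177.20 mm.
M_n = T(d − a/2) = 1751.3 kN × (790 − 88.6) mm = 1228.36 kN·m.

M_n ≈ 1230 kN·m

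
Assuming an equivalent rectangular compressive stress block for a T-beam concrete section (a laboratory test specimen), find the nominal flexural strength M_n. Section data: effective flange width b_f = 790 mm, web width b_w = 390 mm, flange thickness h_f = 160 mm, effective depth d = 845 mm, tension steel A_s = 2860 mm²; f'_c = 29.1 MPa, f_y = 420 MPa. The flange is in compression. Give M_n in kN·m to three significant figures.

M_n ≈ 978 kN·m

Tension: T = A_s f_y = 2860 × 420 = 1201200 N.
Try a within the flange: a = T/(0.85 f'_c b_f) = 1201200/(0.85 × 29.1 × 790) = 61.47 mm.
Since a = 61.47 ≤ h_f = 160 mm, the stress block lies entirely in the flange; analyse as a rectangular beam of width b_f.
M_n = T(d − a/2) = 1201200 × (845 − 30.735) = 978.10 × 10⁶ N·mm.
M_n = 978.10 kN·m.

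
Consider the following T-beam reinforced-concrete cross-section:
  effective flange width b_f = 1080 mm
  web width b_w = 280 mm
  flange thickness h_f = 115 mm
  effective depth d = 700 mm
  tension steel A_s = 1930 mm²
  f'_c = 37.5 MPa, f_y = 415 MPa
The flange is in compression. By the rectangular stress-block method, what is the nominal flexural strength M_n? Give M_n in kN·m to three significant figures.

M_n ≈ 551 kN·m

Tension: T = A_s f_y = 1930 × 415 = 800950 N.
Try a within the flange: a = T/(0.85 f'_c b_f) = 800950/(0.85 × 37.5 × 1080) = 23.27 mm.
Since a = 23.27 ≤ h_f = 115 mm, the stress block lies entirely in the flange; analyse as a rectangular beam of width b_f.
M_n = T(d − a/2) = 800950 × (700 − 11.635) = 551.35 × 10⁶ N·mm.
M_n = 551.35 kN·m.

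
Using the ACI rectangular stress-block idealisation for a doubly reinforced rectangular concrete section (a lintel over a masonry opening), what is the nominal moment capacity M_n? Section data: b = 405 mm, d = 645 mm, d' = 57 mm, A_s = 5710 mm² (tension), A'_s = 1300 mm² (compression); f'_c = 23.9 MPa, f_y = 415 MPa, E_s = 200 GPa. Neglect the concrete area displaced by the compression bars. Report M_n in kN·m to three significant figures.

M_n ≈ 1290 kN·m

Assume both tension and compression steel yield.
Net tension couple steel: A_s − A'_s = 4410 mm².
a = (A_s − A'_s) f_y / (0.85 f'_c b) = 1830150/(0.85 × 23.9 × 405) = 222.44 mm.
c = a/β₁ = 222.44/0.85 = 261.69 mm; ε'_s = 0.003(c − d')/c = 0.0023 ≥ f_y/E_s = 0.0021, so compression steel does yield.
M_n = (A_s − A'_s) f_y (d − a/2) + A'_s f_y (d − d') = [1830150 × (645 − 111.22) + 539500 × (645 − 57)] × 10⁻⁶ = 976.90 + 317.23 = 1294.13 kN·m.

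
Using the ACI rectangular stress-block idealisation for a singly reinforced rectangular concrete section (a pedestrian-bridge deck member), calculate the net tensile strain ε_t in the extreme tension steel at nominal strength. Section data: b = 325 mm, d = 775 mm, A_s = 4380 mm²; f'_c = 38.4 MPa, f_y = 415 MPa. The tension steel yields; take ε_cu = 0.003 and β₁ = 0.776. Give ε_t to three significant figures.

ε_t ≈ 0.00753

a = A_s f_y/(0.85 f'_c b) = 171.35 mm.
β₁ = 0.776, so c = a/β₁ = 171.35/0.776 = 220.81 mm.
From the linear strain diagram with ε_cu = 0.003: ε_t = 0.003 (d − c)/c = 0.003 × (775 − 220.81)/220.81 = 0.00753.
Since ε_t ≥ 0.005, the section is tension-controlled.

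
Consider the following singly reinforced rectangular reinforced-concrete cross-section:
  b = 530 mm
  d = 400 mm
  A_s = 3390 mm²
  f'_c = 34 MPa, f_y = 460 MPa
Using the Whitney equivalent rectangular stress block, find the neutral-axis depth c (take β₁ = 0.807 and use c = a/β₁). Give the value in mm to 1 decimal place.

c ≈ 126.2 mm

T = A_s f_y = 3390 × 460 = 1559400 N = 1559.4 kN.
Setting C = 0.85 f'_c a b equal to T: a = 1559400/(0.85 × 34 × 530) = 101.808 mm.
With β₁ = 0.807, c = a/β₁ = 101.808/0.807 = 126.2 mm.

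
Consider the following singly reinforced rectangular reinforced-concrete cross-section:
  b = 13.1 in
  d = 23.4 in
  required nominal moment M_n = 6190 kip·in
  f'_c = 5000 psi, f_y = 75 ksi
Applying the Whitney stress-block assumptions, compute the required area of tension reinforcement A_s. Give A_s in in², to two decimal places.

A_s ≈ 3.98 in²

From M_n = 0.85 f'_c a b (d − a/2):
a = d − √(d² − 2M_n/(0.85 f'_c b)) = 23.4 − √(23.4² − 2 × 6190/(0.85 × 5 × 13.1)) = 5.367 in.
A_s = 0.85 f'_c a b / f_y = 0.85 × 5 × 5.367 × 13.1 / 75 = 3.984 in².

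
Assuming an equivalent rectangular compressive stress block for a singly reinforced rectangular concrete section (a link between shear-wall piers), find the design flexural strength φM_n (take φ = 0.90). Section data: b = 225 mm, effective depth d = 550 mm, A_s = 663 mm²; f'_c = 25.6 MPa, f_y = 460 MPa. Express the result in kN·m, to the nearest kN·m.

T = A_s f_y = 663 × 460 = 304980 N = 304.98 kN.
From C = T: a = T/(0.85 f'_c b) = 304980/(0.85 × 25.6 × 225) = 62.29 mm.
M_n = T(d − a/2) = 304.98 kN × (550 − 31.145) mm = 158.24 kN·m.
φM_n = 0.90 × 158.24 = 142.42 kN·m.

φM_n ≈ 142 kN·m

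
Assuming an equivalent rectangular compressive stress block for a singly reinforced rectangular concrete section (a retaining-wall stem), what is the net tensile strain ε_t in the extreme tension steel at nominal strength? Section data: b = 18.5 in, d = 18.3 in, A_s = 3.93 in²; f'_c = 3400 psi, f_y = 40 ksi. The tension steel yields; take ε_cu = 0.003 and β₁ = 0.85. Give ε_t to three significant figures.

a = A_s f_y/(0.85 f'_c b) = 2.940 in.
β₁ = 0.85, so c = a/β₁ = 2.940/0.85 = 3.459 in.
From the linear strain diagram with ε_cu = 0.003: ε_t = 0.003 (d − c)/c = 0.003 × (18.3 − 3.459)/3.459 = 0.0129.
Since ε_t ≥ 0.005, the section is tension-controlled.

ε_t ≈ 0.0129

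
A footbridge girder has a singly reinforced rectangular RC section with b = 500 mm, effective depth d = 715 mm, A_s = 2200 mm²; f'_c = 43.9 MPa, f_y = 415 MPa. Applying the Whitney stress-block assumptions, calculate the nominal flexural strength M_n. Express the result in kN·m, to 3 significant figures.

M_n ≈ 630 kN·m

T = A_s f_y = 2200 × 415 = 913000 N = 913 kN.
From C = T: a = T/(0.85 f'_c b) = 913000/(0.85 × 43.9 × 500) = 48.93 mm.
M_n = T(d − a/2) = 913 kN × (715 − 24.465) mm = 630.46 kN·m.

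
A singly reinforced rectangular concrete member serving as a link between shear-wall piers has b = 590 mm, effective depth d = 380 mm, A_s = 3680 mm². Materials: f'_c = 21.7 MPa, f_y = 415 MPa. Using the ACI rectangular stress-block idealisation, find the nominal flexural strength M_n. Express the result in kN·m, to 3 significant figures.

T = A_s f_y = 3680 × 415 = 1527200 N = 1527.2 kN.
From C = T: a = T/(0.85 f'_c b) = 1527200/(0.85 × 21.7 × 590) = 140.33 mm.
M_n = T(d − a/2) = 1527.2 kN × (380 − 70.165) mm = 473.18 kN·m.

M_n ≈ 473 kN·m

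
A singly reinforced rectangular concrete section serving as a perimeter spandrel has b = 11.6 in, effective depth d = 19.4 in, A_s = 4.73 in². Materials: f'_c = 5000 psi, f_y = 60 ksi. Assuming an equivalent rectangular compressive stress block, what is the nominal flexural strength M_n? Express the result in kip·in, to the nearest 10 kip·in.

M_n ≈ 4690 kip·in

T = A_s f_y = 4.73 × 60 = 283.8 kips.
a = T/(0.85 f'_c b) = 283.8/(0.85 × 5 × 11.6) = 5.757 in.
M_n = T(d − a/2) = 283.8 × (19.4 − 2.8785) = 4688.8 kip·in.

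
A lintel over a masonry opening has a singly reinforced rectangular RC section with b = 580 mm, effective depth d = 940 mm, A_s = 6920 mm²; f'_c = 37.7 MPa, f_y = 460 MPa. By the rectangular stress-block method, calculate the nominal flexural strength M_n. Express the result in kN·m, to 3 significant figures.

M_n ≈ 2720 kN·m

T = A_s f_y = 6920 × 460 = 3183200 N = 3183.2 kN.
From C = T: a = T/(0.85 f'_c b) = 3183200/(0.85 × 37.7 × 580) = 171.27 mm.
M_n = T(d − a/2) = 3183.2 kN × (940 − 85.635) mm = 2719.61 kN·m.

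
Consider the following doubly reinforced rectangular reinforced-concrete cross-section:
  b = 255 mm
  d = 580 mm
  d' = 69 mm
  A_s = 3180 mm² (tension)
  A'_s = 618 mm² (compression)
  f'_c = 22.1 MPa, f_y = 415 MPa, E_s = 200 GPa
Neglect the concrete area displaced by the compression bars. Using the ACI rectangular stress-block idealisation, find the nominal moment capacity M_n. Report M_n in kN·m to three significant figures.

M_n ≈ 630 kN·m

Assume both tension and compression steel yield.
Net tension couple steel: A_s − A'_s = 2562 mm².
a = (A_s − A'_s) f_y / (0.85 f'_c b) = 1063230/(0.85 × 22.1 × 255) = 221.96 mm.
c = a/β₁ = 221.96/0.85 = 261.13 mm; ε'_s = 0.003(c − d')/c = 0.0022 ≥ f_y/E_s = 0.0021, so compression steel does yield.
M_n = (A_s − A'_s) f_y (d − a/2) + A'_s f_y (d − d') = [1063230 × (580 − 110.98) + 256470 × (580 − 69)] × 10⁻⁶ = 498.68 + 131.06 = 629.74 kN·m.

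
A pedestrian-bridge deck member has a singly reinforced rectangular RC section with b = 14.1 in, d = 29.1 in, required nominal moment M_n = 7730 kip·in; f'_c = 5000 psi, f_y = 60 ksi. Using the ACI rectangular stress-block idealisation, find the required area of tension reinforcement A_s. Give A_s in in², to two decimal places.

A_s ≈ 4.83 in²

From M_n = 0.85 f'_c a b (d − a/2):
a = d − √(d² − 2M_n/(0.85 f'_c b)) = 29.1 − √(29.1² − 2 × 7730/(0.85 × 5 × 14.1)) = 4.834 in.
A_s = 0.85 f'_c a b / f_y = 0.85 × 5 × 4.834 × 14.1 / 60 = 4.828 in².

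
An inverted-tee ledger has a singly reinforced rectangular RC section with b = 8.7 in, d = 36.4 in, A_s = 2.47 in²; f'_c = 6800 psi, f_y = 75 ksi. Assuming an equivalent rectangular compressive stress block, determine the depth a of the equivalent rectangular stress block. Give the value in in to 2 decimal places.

T = A_s f_y = 2.47 × 75 = 185.25 kips.
a = T/(0.85 f'_c b) = 185.25/(0.85 × 6.8 × 8.7) = 3.68 in.

a ≈ 3.68 in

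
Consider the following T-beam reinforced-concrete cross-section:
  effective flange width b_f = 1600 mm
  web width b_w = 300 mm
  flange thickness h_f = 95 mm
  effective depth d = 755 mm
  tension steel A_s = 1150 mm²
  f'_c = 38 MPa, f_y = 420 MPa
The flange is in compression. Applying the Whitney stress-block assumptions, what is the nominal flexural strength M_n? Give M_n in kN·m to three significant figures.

Tension: T = A_s f_y = 1150 × 420 = 483000 N.
Try a within the flange: a = T/(0.85 f'_c b_f) = 483000/(0.85 × 38 × 1600) = 9.35 mm.
Since a = 9.35 ≤ h_f = 95 mm, the stress block lies entirely in the flange; analyse as a rectangular beam of width b_f.
M_n = T(d − a/2) = 483000 × (755 − 4.675) = 362.41 × 10⁶ N·mm.
M_n = 362.41 kN·m.

M_n ≈ 362 kN·m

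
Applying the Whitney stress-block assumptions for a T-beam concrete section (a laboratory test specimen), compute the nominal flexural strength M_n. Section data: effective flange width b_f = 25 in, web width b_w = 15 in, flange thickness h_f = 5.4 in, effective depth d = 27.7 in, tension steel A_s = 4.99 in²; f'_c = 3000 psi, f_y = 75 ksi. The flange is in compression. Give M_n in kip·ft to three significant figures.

M_n ≈ 772 kip·ft

Tension: T = A_s f_y = 4.99 × 75 = 374.25 kips.
Try a within the flange: a = T/(0.85 f'_c b_f) = 374.25/(0.85 × 3 × 25) = 5.871 in.
a = 5.871 > h_f = 5.4 in: the block extends into the web. Split into flange-overhang and web parts.
C_f = 0.85 f'_c (b_f − b_w) h_f = 0.85 × 3 × (25 − 15) × 5.4 = 137.7 kips.
Remaining web compression depth: a_w = (T − C_f)/(0.85 f'_c b_w) = (374.25 − 137.7)/(0.85 × 3 × 15) = 6.184 in.
M_n = C_f(d − h_f/2) + (T − C_f)(d − a_w/2) = 137.7 × (27.7 − 2.7) + 236.55 × (27.7 − 3.092) = 3442.5 + 5821.0 = 9263.5 kip·in.
M_n = 9263.5/12 = 771.96 kip·ft.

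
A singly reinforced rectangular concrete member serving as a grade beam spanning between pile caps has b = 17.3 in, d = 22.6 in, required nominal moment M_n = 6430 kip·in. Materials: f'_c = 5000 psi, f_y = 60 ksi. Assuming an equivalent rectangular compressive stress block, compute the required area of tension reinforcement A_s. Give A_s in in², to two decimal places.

A_s ≈ 5.24 in²

From M_n = 0.85 f'_c a b (d − a/2):
a = d − √(d² − 2M_n/(0.85 f'_c b)) = 22.6 − √(22.6² − 2 × 6430/(0.85 × 5 × 17.3)) = 4.274 in.
A_s = 0.85 f'_c a b / f_y = 0.85 × 5 × 4.274 × 17.3 / 60 = 5.237 in².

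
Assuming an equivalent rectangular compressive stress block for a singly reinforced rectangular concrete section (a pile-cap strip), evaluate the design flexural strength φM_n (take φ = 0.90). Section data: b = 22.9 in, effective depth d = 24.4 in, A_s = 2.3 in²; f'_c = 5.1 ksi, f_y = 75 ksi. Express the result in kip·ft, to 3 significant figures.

φM_n ≈ 304 kip·ft

T = A_s f_y = 2.3 × 75 = 172.5 kips.
a = T/(0.85 f'_c b) = 172.5/(0.85 × 5.1 × 22.9) = 1.738 in.
M_n = T(d − a/2) = 172.5 × (24.4 − 0.869) = 4059.1 kip·in = 4059.1/12 = 338.26 kip·ft.
φM_n = 0.90 × 338.26 = 304.43 kip·ft.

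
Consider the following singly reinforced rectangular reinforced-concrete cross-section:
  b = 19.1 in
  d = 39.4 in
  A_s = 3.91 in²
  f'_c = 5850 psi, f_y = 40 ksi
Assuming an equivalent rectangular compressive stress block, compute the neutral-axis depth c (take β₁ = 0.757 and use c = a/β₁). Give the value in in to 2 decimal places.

T = A_s f_y = 3.91 × 40 = 156.4 kips.
a = T/(0.85 f'_c b) = 156.4/(0.85 × 5.85 × 19.1) = 1.6468 in.
With β₁ = 0.757, c = a/β₁ = 1.6468/0.757 = 2.18 in.

c ≈ 2.18 in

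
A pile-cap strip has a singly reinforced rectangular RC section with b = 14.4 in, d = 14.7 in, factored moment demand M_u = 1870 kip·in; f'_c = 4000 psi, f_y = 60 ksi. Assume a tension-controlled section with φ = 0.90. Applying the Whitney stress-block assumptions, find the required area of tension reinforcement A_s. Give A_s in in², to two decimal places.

A_s ≈ 2.65 in²

M_n = M_u/φ = 1870/0.90 = 2077.78 kip·in.
From M_n = 0.85 f'_c a b (d − a/2):
a = d − √(d² − 2M_n/(0.85 f'_c b)) = 14.7 − √(14.7² − 2 × 2077.78/(0.85 × 4 × 14.4)) = 3.245 in.
A_s = 0.85 f'_c a b / f_y = 0.85 × 4 × 3.245 × 14.4 / 60 = 2.648 in².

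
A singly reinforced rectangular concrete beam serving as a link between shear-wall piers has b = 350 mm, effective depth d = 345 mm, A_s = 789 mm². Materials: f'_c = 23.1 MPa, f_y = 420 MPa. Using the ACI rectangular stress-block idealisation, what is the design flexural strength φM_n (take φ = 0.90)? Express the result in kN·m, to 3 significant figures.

T = A_s f_y = 789 × 420 = 331380 N = 331.38 kN.
From C = T: a = T/(0.85 f'_c b) = 331380/(0.85 × 23.1 × 350) = 48.22 mm.
M_n = T(d − a/2) = 331.38 kN × (345 − 24.11) mm = 106.34 kN·m.
φM_n = 0.90 × 106.34 = 95.71 kN·m.

φM_n ≈ 95.7 kN·m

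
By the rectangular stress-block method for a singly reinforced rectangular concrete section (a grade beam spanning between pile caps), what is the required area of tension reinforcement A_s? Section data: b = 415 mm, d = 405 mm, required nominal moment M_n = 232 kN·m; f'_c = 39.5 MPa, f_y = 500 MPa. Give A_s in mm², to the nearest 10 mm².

A_s ≈ 1210 mm²

With M_n = 0.85 f'_c a b (d − a/2), solve the quadratic for a:
a = d − √(d² − 2M_n/(0.85 f'_c b)) = 405 − √(405² − 2 × 232×10⁶/(0.85 × 39.5 × 415)) = 43.44 mm.
A_s = 0.85 f'_c a b / f_y = 0.85 × 39.5 × 43.44 × 415 / 500 = 1210.6 mm².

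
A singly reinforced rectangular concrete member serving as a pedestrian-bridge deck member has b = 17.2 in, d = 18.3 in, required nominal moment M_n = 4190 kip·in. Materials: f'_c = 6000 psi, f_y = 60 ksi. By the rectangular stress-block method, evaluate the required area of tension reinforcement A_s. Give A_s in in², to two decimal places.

A_s ≈ 4.14 in²

From M_n = 0.85 f'_c a b (d − a/2):
a = d − √(d² − 2M_n/(0.85 f'_c b)) = 18.3 − √(18.3² − 2 × 4190/(0.85 × 6 × 17.2)) = 2.829 in.
A_s = 0.85 f'_c a b / f_y = 0.85 × 6 × 2.829 × 17.2 / 60 = 4.136 in².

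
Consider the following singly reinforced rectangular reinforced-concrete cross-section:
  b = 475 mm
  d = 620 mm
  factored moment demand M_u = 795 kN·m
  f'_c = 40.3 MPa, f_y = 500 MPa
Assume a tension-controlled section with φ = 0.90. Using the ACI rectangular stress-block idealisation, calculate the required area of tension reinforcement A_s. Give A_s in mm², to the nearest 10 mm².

A_s ≈ 3090 mm²

M_n = M_u/φ = 795/0.90 = 883.333 kN·m.
With M_n = 0.85 f'_c a b (d − a/2), solve the quadratic for a:
a = d − √(d² − 2M_n/(0.85 f'_c b)) = 620 − √(620² − 2 × 883.333×10⁶/(0.85 × 40.3 × 475)) = 94.81 mm.
A_s = 0.85 f'_c a b / f_y = 0.85 × 40.3 × 94.81 × 475 / 500 = 3085.3 mm².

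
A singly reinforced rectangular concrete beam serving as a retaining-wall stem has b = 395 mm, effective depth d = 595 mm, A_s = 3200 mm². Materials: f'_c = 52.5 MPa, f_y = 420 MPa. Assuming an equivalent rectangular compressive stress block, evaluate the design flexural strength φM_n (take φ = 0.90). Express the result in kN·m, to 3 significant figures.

T = A_s f_y = 3200 × 420 = 1344000 N = 1344 kN.
From C = T: a = T/(0.85 f'_c b) = 1344000/(0.85 × 52.5 × 395) = 76.25 mm.
M_n = T(d − a/2) = 1344 kN × (595 − 38.125) mm = 748.44 kN·m.
φM_n = 0.90 × 748.44 = 673.60 kN·m.

φM_n ≈ 674 kN·m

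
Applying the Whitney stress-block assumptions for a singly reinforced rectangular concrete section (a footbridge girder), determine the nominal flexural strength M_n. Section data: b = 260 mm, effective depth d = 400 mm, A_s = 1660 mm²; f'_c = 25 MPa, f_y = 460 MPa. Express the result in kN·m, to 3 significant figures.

T = A_s f_y = 1660 × 460 = 763600 N = 763.6 kN.
From C = T: a = T/(0.85 f'_c b) = 763600/(0.85 × 25 × 260) = 138.21 mm.
M_n = T(d − a/2) = 763.6 kN × (400 − 69.105) mm = 252.67 kN·m.

M_n ≈ 253 kN·m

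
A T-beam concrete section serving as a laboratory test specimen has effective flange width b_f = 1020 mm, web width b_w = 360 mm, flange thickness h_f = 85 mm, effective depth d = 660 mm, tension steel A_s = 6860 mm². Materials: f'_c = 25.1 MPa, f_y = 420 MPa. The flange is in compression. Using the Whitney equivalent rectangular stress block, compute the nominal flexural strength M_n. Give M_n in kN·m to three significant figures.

Tension: T = A_s f_y = 6860 × 420 = 2881200 N.
Try a within the flange: a = T/(0.85 f'_c b_f) = 2881200/(0.85 × 25.1 × 1020) = 132.40 mm.
a = 132.40 > h_f = 85 mm: the block extends into the web. Split into flange-overhang and web parts.
C_f = 0.85 f'_c (b_f − b_w) h_f = 0.85 × 25.1 × (1020 − 360) × 85 = 1196894 N.
Remaining web compression depth: a_w = (T − C_f)/(0.85 f'_c b_w) = (2881200 − 1196894)/(0.85 × 25.1 × 360) = 219.29 mm.
M_n = C_f(d − h_f/2) + (T − C_f)(d − a_w/2) = 1196894 × (660 − 42.5) + 1684306 × (660 − 109.645) = 739.08 + 926.97 = 1666.05 × 10⁶ N·mm.
M_n = 1666.05 kN·m.

M_n ≈ 1670 kN·m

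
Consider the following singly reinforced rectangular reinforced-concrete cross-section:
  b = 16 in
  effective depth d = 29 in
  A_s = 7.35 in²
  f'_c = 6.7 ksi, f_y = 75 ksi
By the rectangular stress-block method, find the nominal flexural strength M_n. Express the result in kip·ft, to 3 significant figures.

M_n ≈ 1190 kip·ft

T = A_s f_y = 7.35 × 75 = 551.25 kips.
a = T/(0.85 f'_c b) = 551.25/(0.85 × 6.7 × 16) = 6.050 in.
M_n = T(d − a/2) = 551.25 × (29 − 3.025) = 14318.7 kip·in = 14318.7/12 = 1193.23 kip·ft.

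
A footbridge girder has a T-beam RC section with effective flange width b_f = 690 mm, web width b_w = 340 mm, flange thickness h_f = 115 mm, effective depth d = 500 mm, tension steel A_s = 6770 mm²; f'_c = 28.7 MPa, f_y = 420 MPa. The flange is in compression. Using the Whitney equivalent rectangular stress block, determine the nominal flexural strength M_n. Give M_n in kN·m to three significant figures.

M_n ≈ 1160 kN·m

Tension: T = A_s f_y = 6770 × 420 = 2843400 N.
Try a within the flange: a = T/(0.85 f'_c b_f) = 2843400/(0.85 × 28.7 × 690) = 168.92 mm.
a = 168.92 > h_f = 115 mm: the block extends into the web. Split into flange-overhang and web parts.
C_f = 0.85 f'_c (b_f − b_w) h_f = 0.85 × 28.7 × (690 − 340) × 115 = 981899 N.
Remaining web compression depth: a_w = (T − C_f)/(0.85 f'_c b_w) = (2843400 − 981899)/(0.85 × 28.7 × 340) = 224.43 mm.
M_n = C_f(d − h_f/2) + (T − C_f)(d − a_w/2) = 981899 × (500 − 57.5) + 1861501 × (500 − 112.215) = 434.49 + 721.86 = 1156.35 × 10⁶ N·mm.
M_n = 1156.35 kN·m.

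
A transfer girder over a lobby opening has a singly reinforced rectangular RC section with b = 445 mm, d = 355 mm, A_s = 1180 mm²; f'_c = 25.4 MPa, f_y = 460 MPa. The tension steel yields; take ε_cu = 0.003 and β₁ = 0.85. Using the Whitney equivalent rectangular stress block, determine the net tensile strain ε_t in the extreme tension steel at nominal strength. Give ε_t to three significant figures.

a = A_s f_y/(0.85 f'_c b) = 56.50 mm.
β₁ = 0.85, so c = a/β₁ = 56.50/0.85 = 66.47 mm.
From the linear strain diagram with ε_cu = 0.003: ε_t = 0.003 (d − c)/c = 0.003 × (355 − 66.47)/66.47 = 0.0130.
Since ε_t ≥ 0.005, the section is tension-controlled.

ε_t ≈ 0.0130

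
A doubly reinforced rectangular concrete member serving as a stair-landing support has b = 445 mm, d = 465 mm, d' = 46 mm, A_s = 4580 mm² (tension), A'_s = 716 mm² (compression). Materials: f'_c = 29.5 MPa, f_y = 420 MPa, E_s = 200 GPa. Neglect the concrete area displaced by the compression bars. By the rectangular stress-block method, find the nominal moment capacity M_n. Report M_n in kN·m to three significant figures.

Assume both tension and compression steel yield.
Net tension couple steel: A_s − A'_s = 3864 mm².
a = (A_s − A'_s) f_y / (0.85 f'_c b) = 1622880/(0.85 × 29.5 × 445) = 145.44 mm.
c = a/β₁ = 145.44/0.839 = 173.35 mm; ε'_s = 0.003(c − d')/c = 0.0022 ≥ f_y/E_s = 0.0021, so compression steel does yield.
M_n = (A_s − A'_s) f_y (d − a/2) + A'_s f_y (d − d') = [1622880 × (465 − 72.72) + 300720 × (465 − 46)] × 10⁻⁶ = 636.62 + 126.00 = 762.62 kN·m.

M_n ≈ 763 kN·m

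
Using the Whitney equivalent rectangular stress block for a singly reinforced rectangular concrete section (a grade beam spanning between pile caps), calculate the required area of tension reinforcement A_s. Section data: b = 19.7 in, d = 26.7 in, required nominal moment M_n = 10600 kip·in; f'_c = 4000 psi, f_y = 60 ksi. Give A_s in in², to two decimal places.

From M_n = 0.85 f'_c a b (d − a/2):
a = d − √(d² − 2M_n/(0.85 f'_c b)) = 26.7 − √(26.7² − 2 × 10600/(0.85 × 4 × 19.7)) = 6.791 in.
A_s = 0.85 f'_c a b / f_y = 0.85 × 4 × 6.791 × 19.7 / 60 = 7.581 in².

A_s ≈ 7.58 in²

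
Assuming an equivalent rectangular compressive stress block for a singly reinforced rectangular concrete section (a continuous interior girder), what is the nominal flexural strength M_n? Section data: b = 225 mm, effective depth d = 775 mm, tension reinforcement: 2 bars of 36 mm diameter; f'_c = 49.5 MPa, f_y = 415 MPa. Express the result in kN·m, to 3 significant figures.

M_n ≈ 617 kN·m

A_s = 2 × 1018 = 2036 mm².
T = A_s f_y = 2036 × 415 = 844940 N = 844.94 kN.
From C = T: a = T/(0.85 f'_c b) = 844940/(0.85 × 49.5 × 225) = 89.25 mm.
M_n = T(d − a/2) = 844.94 kN × (775 − 44.625) mm = 617.12 kN·m.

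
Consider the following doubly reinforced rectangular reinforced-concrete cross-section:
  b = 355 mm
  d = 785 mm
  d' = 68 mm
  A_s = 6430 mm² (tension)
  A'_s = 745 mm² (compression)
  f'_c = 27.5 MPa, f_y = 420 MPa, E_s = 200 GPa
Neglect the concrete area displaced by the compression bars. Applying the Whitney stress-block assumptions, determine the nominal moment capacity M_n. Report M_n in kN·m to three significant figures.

M_n ≈ 1760 kN·m

Assume both tension and compression steel yield.
Net tension couple steel: A_s − A'_s = 5685 mm².
a = (A_s − A'_s) f_y / (0.85 f'_c b) = 2387700/(0.85 × 27.5 × 355) = 287.74 mm.
c = a/β₁ = 287.74/0.85 = 338.52 mm; ε'_s = 0.003(c − d')/c = 0.0024 ≥ f_y/E_s = 0.0021, so compression steel does yield.
M_n = (A_s − A'_s) f_y (d − a/2) + A'_s f_y (d − d') = [2387700 × (785 − 143.87) + 312900 × (785 − 68)] × 10⁻⁶ = 1530.83 + 224.35 = 1755.18 kN·m.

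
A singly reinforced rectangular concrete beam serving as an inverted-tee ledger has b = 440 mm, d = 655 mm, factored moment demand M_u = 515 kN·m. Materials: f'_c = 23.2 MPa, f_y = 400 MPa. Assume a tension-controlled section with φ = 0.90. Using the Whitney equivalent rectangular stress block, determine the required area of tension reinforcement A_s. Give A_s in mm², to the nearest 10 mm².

A_s ≈ 2380 mm²

M_n = M_u/φ = 515/0.90 = 572.222 kN·m.
With M_n = 0.85 f'_c a b (d − a/2), solve the quadratic for a:
a = d − √(d² − 2M_n/(0.85 f'_c b)) = 655 − √(655² − 2 × 572.222×10⁶/(0.85 × 23.2 × 440)) = 109.91 mm.
A_s = 0.85 f'_c a b / f_y = 0.85 × 23.2 × 109.91 × 440 / 400 = 2384.2 mm².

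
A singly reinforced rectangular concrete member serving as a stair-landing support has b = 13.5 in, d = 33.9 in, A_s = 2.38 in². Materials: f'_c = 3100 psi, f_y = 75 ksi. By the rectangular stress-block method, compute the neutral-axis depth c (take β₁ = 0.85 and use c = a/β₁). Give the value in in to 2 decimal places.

c ≈ 5.90 in

T = A_s f_y = 2.38 × 75 = 178.5 kips.
a = T/(0.85 f'_c b) = 178.5/(0.85 × 3.1 × 13.5) = 5.0179 in.
With β₁ = 0.85, c = a/β₁ = 5.0179/0.85 = 5.90 in.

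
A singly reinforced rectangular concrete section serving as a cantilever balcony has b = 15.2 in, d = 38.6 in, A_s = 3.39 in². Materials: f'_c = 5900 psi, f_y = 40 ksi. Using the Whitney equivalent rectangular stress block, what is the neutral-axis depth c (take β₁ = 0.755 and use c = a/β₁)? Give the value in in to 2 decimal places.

T = A_s f_y = 3.39 × 40 = 135.6 kips.
a = T/(0.85 f'_c b) = 135.6/(0.85 × 5.9 × 15.2) = 1.7789 in.
With β₁ = 0.755, c = a/β₁ = 1.7789/0.755 = 2.36 in.

c ≈ 2.36 in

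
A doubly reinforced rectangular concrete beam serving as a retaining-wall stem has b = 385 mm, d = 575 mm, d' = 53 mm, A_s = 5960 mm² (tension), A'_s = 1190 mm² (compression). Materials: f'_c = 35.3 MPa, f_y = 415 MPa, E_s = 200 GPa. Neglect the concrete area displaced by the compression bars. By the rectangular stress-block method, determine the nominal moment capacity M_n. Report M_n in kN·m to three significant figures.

M_n ≈ 1230 kN·m

Assume both tension and compression steel yield.
Net tension couple steel: A_s − A'_s = 4770 mm².
a = (A_s − A'_s) f_y / (0.85 f'_c b) = 1979550/(0.85 × 35.3 × 385) = 171.36 mm.
c = a/β₁ = 171.36/0.798 = 214.74 mm; ε'_s = 0.003(c − d')/c = 0.0023 ≥ f_y/E_s = 0.0021, so compression steel does yield.
M_n = (A_s − A'_s) f_y (d − a/2) + A'_s f_y (d − d') = [1979550 × (575 − 85.68) + 493850 × (575 − 53)] × 10⁻⁶ = 968.63 + 257.79 = 1226.42 kN·m.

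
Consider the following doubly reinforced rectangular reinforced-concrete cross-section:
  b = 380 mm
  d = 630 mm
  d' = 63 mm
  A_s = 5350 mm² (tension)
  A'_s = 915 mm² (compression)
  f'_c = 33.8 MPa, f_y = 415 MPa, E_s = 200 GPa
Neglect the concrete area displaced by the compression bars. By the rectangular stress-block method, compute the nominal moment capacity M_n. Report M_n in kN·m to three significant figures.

M_n ≈ 1220 kN·m

Assume both tension and compression steel yield.
Net tension couple steel: A_s − A'_s = 4435 mm².
a = (A_s − A'_s) f_y / (0.85 f'_c b) = 1840525/(0.85 × 33.8 × 380) = 168.59 mm.
c = a/β₁ = 168.59/0.809 = 208.39 mm; ε'_s = 0.003(c − d')/c = 0.0021 ≥ f_y/E_s = 0.0021, so compression steel does yield.
M_n = (A_s − A'_s) f_y (d − a/2) + A'_s f_y (d − d') = [1840525 × (630 − 84.295) + 379725 × (630 − 63)] × 10⁻⁶ = 1004.38 + 215.30 = 1219.68 kN·m.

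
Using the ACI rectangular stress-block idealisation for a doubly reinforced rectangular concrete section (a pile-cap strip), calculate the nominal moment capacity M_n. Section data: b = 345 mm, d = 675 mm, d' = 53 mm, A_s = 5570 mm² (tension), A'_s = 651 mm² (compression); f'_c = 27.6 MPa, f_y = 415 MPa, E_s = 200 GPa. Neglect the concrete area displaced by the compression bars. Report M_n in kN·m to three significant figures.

Assume both tension and compression steel yield.
Net tension couple steel: A_s − A'_s = 4919 mm².
a = (A_s − A'_s) f_y / (0.85 f'_c b) = 2041385/(0.85 × 27.6 × 345) = 252.22 mm.
c = a/β₁ = 252.22/0.85 = 296.73 mm; ε'_s = 0.003(c − d')/c = 0.0025 ≥ f_y/E_s = 0.0021, so compression steel does yield.
M_n = (A_s − A'_s) f_y (d − a/2) + A'_s f_y (d − d') = [2041385 × (675 − 126.11) + 270165 × (675 − 53)] × 10⁻⁶ = 1120.50 + 168.04 = 1288.54 kN·m.

M_n ≈ 1290 kN·m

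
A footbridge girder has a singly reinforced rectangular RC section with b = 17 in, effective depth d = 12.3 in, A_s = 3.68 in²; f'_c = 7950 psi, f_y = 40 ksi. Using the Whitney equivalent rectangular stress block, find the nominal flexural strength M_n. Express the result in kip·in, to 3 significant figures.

T = A_s f_y = 3.68 × 40 = 147.2 kips.
a = T/(0.85 f'_c b) = 147.2/(0.85 × 7.95 × 17) = 1.281 in.
M_n = T(d − a/2) = 147.2 × (12.3 − 0.6405) = 1716.3 kip·in.

M_n ≈ 1720 kip·in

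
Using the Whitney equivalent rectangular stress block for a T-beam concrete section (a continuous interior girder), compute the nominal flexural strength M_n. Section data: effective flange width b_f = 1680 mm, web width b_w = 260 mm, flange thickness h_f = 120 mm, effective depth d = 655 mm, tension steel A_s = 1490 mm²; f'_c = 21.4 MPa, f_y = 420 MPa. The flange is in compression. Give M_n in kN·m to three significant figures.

M_n ≈ 403 kN·m

Tension: T = A_s f_y = 1490 × 420 = 625800 N.
Try a within the flange: a = T/(0.85 f'_c b_f) = 625800/(0.85 × 21.4 × 1680) = 20.48 mm.
Since a = 20.48 ≤ h_f = 120 mm, the stress block lies entirely in the flange; analyse as a rectangular beam of width b_f.
M_n = T(d − a/2) = 625800 × (655 − 10.24) = 403.49 × 10⁶ N·mm.
M_n = 403.49 kN·m.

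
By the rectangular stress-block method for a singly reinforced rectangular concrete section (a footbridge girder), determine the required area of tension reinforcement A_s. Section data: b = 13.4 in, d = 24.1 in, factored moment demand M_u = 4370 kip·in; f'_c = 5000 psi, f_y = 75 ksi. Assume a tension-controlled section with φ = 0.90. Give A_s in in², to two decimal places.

A_s ≈ 2.92 in²

M_n = M_u/φ = 4370/0.90 = 4855.56 kip·in.
From M_n = 0.85 f'_c a b (d − a/2):
a = d − √(d² − 2M_n/(0.85 f'_c b)) = 24.1 − √(24.1² − 2 × 4855.56/(0.85 × 5 × 13.4)) = 3.844 in.
A_s = 0.85 f'_c a b / f_y = 0.85 × 5 × 3.844 × 13.4 / 75 = 2.919 in².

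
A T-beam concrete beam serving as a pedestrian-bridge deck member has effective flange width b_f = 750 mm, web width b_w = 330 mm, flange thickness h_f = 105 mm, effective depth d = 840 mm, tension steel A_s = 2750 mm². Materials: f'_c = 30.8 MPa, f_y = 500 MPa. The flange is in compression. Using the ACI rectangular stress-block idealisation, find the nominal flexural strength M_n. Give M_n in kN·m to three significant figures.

M_n ≈ 1110 kN·m

Tension: T = A_s f_y = 2750 × 500 = 1375000 N.
Try a within the flange: a = T/(0.85 f'_c b_f) = 1375000/(0.85 × 30.8 × 750) = 70.03 mm.
Since a = 70.03 ≤ h_f = 105 mm, the stress block lies entirely in the flange; analyse as a rectangular beam of width b_f.
M_n = T(d − a/2) = 1375000 × (840 − 35.015) = 1106.85 × 10⁶ N·mm.
M_n = 1106.85 kN·m.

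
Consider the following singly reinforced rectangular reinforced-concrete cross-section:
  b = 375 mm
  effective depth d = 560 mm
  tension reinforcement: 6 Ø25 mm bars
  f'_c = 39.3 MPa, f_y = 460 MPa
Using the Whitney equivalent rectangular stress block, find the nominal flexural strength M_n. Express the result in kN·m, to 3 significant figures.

A_s = 6 × 491 = 2946 mm².
T = A_s f_y = 2946 × 460 = 1355160 N = 1355.16 kN.
From C = T: a = T/(0.85 f'_c b) = 1355160/(0.85 × 39.3 × 375) = 108.18 mm.
M_n = T(d − a/2) = 1355.16 kN × (560 − 54.09) mm = 685.59 kN·m.

M_n ≈ 686 kN·m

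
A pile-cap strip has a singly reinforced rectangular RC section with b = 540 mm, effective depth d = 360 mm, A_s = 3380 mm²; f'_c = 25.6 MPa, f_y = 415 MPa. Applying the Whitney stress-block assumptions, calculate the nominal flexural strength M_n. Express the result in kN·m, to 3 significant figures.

T = A_s f_y = 3380 × 415 = 1402700 N = 1402.7 kN.
From C = T: a = T/(0.85 f'_c b) = 1402700/(0.85 × 25.6 × 540) = 119.37 mm.
M_n = T(d − a/2) = 1402.7 kN × (360 − 59.685) mm = 421.25 kN·m.

M_n ≈ 421 kN·m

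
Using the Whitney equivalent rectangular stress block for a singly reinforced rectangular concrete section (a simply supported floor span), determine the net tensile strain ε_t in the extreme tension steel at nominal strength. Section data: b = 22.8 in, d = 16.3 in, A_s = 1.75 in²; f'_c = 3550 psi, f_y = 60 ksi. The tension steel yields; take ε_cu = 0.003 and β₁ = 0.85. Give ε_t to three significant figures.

a = A_s f_y/(0.85 f'_c b) = 1.526 in.
β₁ = 0.85, so c = a/β₁ = 1.526/0.85 = 1.795 in.
From the linear strain diagram with ε_cu = 0.003: ε_t = 0.003 (d − c)/c = 0.003 × (16.3 − 1.795)/1.795 = 0.0242.
Since ε_t ≥ 0.005, the section is tension-controlled.

ε_t ≈ 0.0242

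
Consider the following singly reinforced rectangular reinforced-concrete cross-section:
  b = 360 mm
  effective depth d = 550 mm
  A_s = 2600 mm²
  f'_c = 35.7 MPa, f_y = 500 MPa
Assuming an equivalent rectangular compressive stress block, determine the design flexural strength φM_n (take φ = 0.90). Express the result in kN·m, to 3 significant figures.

T = A_s f_y = 2600 × 500 = 1300000 N = 1300 kN.
From C = T: a = T/(0.85 f'_c b) = 1300000/(0.85 × 35.7 × 360) = 119.00 mm.
M_n = T(d − a/2) = 1300 kN × (550 − 59.5) mm = 637.65 kN·m.
φM_n = 0.90 × 637.65 = 573.89 kN·m.

φM_n ≈ 574 kN·m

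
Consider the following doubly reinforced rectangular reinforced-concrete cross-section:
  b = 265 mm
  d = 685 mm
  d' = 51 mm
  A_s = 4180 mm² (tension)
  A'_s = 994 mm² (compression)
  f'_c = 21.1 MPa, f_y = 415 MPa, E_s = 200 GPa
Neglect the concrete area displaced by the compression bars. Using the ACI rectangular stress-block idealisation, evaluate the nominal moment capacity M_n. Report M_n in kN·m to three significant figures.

M_n ≈ 983 kN·m

Assume both tension and compression steel yield.
Net tension couple steel: A_s − A'_s = 3186 mm².
a = (A_s − A'_s) f_y / (0.85 f'_c b) = 1322190/(0.85 × 21.1 × 265) = 278.19 mm.
c = a/β₁ = 278.19/0.85 = 327.28 mm; ε'_s = 0.003(c − d')/c = 0.0025 ≥ f_y/E_s = 0.0021, so compression steel does yield.
M_n = (A_s − A'_s) f_y (d − a/2) + A'_s f_y (d − d') = [1322190 × (685 − 139.095) + 412510 × (685 − 51)] × 10⁻⁶ = 721.79 + 261.53 = 983.32 kN·m.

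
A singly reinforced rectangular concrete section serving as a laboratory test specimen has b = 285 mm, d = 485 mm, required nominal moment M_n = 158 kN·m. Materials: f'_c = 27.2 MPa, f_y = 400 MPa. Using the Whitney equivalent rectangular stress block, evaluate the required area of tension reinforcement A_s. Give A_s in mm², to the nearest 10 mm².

A_s ≈ 860 mm²

With M_n = 0.85 f'_c a b (d − a/2), solve the quadratic for a:
a = d − √(d² − 2M_n/(0.85 f'_c b)) = 485 − √(485² − 2 × 158×10⁶/(0.85 × 27.2 × 285)) = 52.26 mm.
A_s = 0.85 f'_c a b / f_y = 0.85 × 27.2 × 52.26 × 285 / 400 = 860.9 mm².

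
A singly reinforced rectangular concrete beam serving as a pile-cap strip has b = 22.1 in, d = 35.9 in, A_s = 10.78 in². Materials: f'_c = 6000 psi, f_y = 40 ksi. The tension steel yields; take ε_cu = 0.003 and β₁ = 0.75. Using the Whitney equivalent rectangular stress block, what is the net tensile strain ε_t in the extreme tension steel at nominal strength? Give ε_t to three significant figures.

a = A_s f_y/(0.85 f'_c b) = 3.826 in.
β₁ = 0.75, so c = a/β₁ = 3.826/0.75 = 5.101 in.
From the linear strain diagram with ε_cu = 0.003: ε_t = 0.003 (d − c)/c = 0.003 × (35.9 − 5.101)/5.101 = 0.0181.
Since ε_t ≥ 0.005, the section is tension-controlled.

ε_t ≈ 0.0181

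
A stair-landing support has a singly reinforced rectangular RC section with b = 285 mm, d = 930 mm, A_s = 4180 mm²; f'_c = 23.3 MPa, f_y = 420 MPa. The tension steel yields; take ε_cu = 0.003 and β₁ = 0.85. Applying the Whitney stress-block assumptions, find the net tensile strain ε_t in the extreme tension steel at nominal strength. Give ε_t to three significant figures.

ε_t ≈ 0.00462

a = A_s f_y/(0.85 f'_c b) = 311.03 mm.
β₁ = 0.85, so c = a/β₁ = 311.03/0.85 = 365.92 mm.
From the linear strain diagram with ε_cu = 0.003: ε_t = 0.003 (d − c)/c = 0.003 × (930 − 365.92)/365.92 = 0.00462.
ε_t is between 0.004 and 0.005 — transition zone.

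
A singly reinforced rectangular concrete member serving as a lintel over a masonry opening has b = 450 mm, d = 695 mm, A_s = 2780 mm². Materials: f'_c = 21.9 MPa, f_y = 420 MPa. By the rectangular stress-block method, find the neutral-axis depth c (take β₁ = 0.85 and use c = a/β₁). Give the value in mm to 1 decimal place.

T = A_s f_y = 2780 × 420 = 1167600 N = 1167.6 kN.
Setting C = 0.85 f'_c a b equal to T: a = 1167600/(0.85 × 21.9 × 450) = 139.386 mm.
With β₁ = 0.85, c = a/β₁ = 139.386/0.85 = 164.0 mm.

c ≈ 164.0 mm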